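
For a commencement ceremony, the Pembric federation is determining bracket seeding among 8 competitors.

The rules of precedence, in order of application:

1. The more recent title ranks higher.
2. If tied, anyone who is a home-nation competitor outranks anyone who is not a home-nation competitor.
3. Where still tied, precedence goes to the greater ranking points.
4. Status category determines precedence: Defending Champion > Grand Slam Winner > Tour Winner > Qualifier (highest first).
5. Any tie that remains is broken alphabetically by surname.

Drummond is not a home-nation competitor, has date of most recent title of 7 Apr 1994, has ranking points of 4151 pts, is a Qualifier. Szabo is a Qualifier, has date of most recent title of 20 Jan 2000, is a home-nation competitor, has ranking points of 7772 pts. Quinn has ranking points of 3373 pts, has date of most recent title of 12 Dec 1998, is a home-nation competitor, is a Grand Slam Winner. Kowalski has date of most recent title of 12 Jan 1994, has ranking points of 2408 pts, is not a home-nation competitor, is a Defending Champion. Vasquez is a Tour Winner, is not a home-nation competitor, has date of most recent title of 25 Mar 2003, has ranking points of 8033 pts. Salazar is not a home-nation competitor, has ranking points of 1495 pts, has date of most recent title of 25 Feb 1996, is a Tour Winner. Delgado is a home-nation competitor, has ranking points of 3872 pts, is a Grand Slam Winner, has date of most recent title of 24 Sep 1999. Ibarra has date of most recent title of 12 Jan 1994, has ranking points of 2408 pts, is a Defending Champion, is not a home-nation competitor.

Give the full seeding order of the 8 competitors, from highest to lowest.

By date of most recent title (later first): Vasquez (25 Mar 2003); then Szabo (20 Jan 2000); then Delgado (24 Sep 1999); then Quinn (12 Dec 1998); then Salazar (25 Feb 1996); then Drummond (7 Apr 1994); then Ibarra and Kowalski (both 12 Jan 1994).
Ibarra and Kowalski are each not a home-nation competitor, so the next rule applies.
Ibarra and Kowalski both have ranking points 2408 pts, so the next rule applies.
Ibarra and Kowalski are each Defending Champion, so the next rule applies.
Among Ibarra and Kowalski, alphabetically by surname: Ibarra before Kowalski.
Full order: Vasquez, Szabo, Delgado, Quinn, Salazar, Drummond, Ibarra, Kowalski.

Vasquez, Szabo, Delgado, Quinn, Salazar, Drummond, Ibarra, Kowalski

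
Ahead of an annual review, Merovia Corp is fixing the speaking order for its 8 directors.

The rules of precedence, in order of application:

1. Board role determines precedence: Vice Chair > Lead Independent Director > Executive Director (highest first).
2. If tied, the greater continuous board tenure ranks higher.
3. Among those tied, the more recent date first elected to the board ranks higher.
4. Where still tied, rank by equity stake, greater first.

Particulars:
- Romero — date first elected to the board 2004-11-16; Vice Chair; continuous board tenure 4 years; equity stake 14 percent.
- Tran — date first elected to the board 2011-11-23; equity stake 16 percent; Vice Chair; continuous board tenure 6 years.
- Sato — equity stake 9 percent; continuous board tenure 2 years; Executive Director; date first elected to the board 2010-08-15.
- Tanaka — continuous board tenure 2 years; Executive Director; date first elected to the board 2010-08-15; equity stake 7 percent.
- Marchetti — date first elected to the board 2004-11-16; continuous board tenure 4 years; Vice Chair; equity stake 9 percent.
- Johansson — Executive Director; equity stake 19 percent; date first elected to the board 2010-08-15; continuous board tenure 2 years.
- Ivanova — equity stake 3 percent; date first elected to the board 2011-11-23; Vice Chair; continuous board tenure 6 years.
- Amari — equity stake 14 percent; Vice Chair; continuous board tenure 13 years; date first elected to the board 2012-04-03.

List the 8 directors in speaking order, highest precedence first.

Amari, Tran, Ivanova, Romero, Marchetti, Johansson, Sato, Tanaka

By board role: Amari, Tran, Ivanova, Romero and Marchetti (Vice Chair); then Johansson, Sato and Tanaka (Executive Director).
Among Amari, Tran, Ivanova, Romero and Marchetti, by continuous board tenure (higher first): Amari (13 years) before Tran and Ivanova (6 years) before Romero and Marchetti (4 years).
Tran and Ivanova both have date first elected to the board 2011-11-23, so the next rule applies.
Among Tran and Ivanova, by equity stake (higher first): Tran (16 percent) before Ivanova (3 percent).
Romero and Marchetti both have date first elected to the board 2004-11-16, so the next rule applies.
Among Romero and Marchetti, by equity stake (higher first): Romero (14 percent) before Marchetti (9 percent).
Johansson, Sato and Tanaka all have continuous board tenure 2 years, so the next rule applies.
Johansson, Sato and Tanaka all have date first elected to the board 2010-08-15, so the next rule applies.
Among Johansson, Sato and Tanaka, by equity stake (higher first): Johansson (19 percent) before Sato (9 percent) before Tanaka (7 percent).
Full order: Amari, Tran, Ivanova, Romero, Marchetti, Johansson, Sato, Tanaka.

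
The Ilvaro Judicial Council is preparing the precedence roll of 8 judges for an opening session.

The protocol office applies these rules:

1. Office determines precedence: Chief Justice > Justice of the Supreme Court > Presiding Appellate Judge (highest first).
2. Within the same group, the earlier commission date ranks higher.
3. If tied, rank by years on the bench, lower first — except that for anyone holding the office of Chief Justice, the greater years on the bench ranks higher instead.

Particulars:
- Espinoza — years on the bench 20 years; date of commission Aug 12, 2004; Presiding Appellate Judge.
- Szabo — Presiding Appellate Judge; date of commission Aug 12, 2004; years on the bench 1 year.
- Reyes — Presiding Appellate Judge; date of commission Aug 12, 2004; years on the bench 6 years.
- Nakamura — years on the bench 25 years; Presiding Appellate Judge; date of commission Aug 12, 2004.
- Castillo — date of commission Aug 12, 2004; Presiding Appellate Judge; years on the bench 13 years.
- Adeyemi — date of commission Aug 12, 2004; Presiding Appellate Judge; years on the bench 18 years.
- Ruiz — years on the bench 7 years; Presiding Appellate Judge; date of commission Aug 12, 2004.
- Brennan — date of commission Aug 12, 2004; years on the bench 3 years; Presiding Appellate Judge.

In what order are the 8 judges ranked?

By office: Szabo, Brennan, Reyes, Ruiz, Castillo, Adeyemi, Espinoza and Nakamura (Presiding Appellate Judge).
Szabo, Brennan, Reyes, Ruiz, Castillo, Adeyemi, Espinoza and Nakamura all have date of commission Aug 12, 2004, so the next rule applies.
Among Szabo, Brennan, Reyes, Ruiz, Castillo, Adeyemi, Espinoza and Nakamura, by years on the bench (lower first): Szabo (1 year) before Brennan (3 years) before Reyes (6 years) before Ruiz (7 years) before Castillo (13 years) before Adeyemi (18 years) before Espinoza (20 years) before Nakamura (25 years).
Full order: Szabo, Brennan, Reyes, Ruiz, Castillo, Adeyemi, Espinoza, Nakamura.

Szabo, Brennan, Reyes, Ruiz, Castillo, Adeyemi, Espinoza, Nakamura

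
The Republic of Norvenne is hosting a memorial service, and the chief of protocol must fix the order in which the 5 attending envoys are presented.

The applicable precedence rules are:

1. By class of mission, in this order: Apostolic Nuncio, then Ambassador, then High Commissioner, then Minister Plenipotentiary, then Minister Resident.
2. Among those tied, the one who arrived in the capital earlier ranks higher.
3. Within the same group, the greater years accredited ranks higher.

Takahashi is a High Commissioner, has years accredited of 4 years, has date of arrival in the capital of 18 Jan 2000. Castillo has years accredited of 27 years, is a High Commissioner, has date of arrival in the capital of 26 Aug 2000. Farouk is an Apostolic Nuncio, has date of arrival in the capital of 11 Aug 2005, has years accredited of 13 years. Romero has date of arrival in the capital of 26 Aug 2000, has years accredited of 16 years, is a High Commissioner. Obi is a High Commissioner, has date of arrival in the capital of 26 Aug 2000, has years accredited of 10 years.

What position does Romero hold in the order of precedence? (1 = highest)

By class of mission: Farouk (Apostolic Nuncio); then Takahashi, Castillo, Romero and Obi (High Commissioner).
Among Takahashi, Castillo, Romero and Obi, by date of arrival in the capital (earlier first): Takahashi (18 Jan 2000) before Castillo, Romero and Obi (26 Aug 2000).
Among Castillo, Romero and Obi, by years accredited (higher first): Castillo (27 years) before Romero (16 years) before Obi (10 years).
Order: Farouk, Takahashi, Castillo, Romero, Obi. So position 4.

4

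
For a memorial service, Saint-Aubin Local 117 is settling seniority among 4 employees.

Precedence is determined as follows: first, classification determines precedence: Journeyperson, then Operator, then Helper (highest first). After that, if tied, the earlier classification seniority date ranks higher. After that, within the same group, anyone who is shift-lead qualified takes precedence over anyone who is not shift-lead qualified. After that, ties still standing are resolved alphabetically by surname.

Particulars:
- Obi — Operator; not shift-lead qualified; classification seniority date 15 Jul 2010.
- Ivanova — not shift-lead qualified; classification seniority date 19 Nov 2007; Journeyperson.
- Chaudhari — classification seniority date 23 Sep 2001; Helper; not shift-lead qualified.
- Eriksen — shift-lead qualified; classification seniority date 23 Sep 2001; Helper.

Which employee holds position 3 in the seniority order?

By classification: Ivanova (Journeyperson); then Obi (Operator); then Eriksen and Chaudhari (Helper).
Eriksen and Chaudhari both have classification seniority date 23 Sep 2001, so the next rule applies.
Among Eriksen and Chaudhari, shift-lead qualified before not shift-lead qualified: Eriksen (shift-lead qualified) before Chaudhari (not shift-lead qualified).
Order: Ivanova, Obi, Eriksen, Chaudhari.

Eriksen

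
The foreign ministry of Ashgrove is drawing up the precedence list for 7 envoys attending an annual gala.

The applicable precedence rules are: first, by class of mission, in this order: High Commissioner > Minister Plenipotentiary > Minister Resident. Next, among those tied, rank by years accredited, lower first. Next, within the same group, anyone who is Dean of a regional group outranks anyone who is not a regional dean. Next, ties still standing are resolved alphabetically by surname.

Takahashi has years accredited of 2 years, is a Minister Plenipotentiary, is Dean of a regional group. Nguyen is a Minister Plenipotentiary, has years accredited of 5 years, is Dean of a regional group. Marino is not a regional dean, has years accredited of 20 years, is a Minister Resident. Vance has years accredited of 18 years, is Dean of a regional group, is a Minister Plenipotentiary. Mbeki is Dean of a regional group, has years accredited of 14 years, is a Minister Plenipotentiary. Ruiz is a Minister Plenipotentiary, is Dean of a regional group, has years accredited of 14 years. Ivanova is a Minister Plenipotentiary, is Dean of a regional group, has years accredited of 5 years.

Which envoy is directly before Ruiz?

Mbeki

By class of mission: Takahashi, Ivanova, Nguyen, Mbeki, Ruiz and Vance (Minister Plenipotentiary); then Marino (Minister Resident).
Among Takahashi, Ivanova, Nguyen, Mbeki, Ruiz and Vance, by years accredited (lower first): Takahashi (2 years) before Ivanova and Nguyen (5 years) before Mbeki and Ruiz (14 years) before Vance (18 years).
Ivanova and Nguyen are each Dean of a regional group, so the next rule applies.
Among Ivanova and Nguyen, alphabetically by surname: Ivanova before Nguyen.
Mbeki and Ruiz are each Dean of a regional group, so the next rule applies.
Among Mbeki and Ruiz, alphabetically by surname: Mbeki before Ruiz.
Order: Takahashi, Ivanova, Nguyen, Mbeki, Ruiz, Vance, Marino.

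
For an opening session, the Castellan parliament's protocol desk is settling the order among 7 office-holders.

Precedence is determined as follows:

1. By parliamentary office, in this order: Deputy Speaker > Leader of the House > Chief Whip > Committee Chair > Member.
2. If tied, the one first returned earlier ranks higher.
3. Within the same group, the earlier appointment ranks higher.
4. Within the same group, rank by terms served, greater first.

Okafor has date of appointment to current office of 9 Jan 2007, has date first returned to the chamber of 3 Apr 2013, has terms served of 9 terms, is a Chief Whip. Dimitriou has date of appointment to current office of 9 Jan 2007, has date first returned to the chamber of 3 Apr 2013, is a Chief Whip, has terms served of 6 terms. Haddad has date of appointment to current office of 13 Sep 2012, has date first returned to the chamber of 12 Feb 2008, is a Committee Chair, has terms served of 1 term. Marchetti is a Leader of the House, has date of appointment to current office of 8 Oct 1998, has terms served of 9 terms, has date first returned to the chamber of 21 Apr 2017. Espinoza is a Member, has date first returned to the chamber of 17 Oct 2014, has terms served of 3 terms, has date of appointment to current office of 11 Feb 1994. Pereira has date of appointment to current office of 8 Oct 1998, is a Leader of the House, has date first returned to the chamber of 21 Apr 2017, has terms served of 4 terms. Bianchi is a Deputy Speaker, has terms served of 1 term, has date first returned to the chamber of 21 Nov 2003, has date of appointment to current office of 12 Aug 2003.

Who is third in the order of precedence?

By parliamentary office: Bianchi (Deputy Speaker); then Marchetti and Pereira (Leader of the House); then Okafor and Dimitriou (Chief Whip); then Haddad (Committee Chair); then Espinoza (Member).
Marchetti and Pereira both have date first returned to the chamber 21 Apr 2017, so the next rule applies.
Marchetti and Pereira both have date of appointment to current office 8 Oct 1998, so the next rule applies.
Among Marchetti and Pereira, by terms served (higher first): Marchetti (9 terms) before Pereira (4 terms).
Okafor and Dimitriou both have date first returned to the chamber 3 Apr 2013, so the next rule applies.
Okafor and Dimitriou both have date of appointment to current office 9 Jan 2007, so the next rule applies.
Among Okafor and Dimitriou, by terms served (higher first): Okafor (9 terms) before Dimitriou (6 terms).
Order: Bianchi, Marchetti, Pereira, Okafor, Dimitriou, Haddad, Espinoza.

Pereira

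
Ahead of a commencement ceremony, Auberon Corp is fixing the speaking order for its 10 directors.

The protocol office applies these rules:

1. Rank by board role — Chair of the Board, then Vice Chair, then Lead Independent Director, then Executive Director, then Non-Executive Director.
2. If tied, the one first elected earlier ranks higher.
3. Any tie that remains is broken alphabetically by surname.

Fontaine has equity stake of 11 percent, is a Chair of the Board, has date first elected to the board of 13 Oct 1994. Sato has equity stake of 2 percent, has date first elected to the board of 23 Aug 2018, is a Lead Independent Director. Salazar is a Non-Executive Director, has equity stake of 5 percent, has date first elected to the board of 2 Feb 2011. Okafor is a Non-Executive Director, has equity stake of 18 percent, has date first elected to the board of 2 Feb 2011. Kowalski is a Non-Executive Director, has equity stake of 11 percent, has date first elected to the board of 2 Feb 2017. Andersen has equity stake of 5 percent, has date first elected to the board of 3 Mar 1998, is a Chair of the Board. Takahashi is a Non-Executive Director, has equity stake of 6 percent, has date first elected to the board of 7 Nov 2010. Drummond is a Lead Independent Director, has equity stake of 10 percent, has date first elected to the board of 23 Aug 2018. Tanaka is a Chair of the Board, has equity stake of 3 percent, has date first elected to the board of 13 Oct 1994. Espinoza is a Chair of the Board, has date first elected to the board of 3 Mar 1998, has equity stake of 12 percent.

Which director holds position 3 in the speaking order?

By board role: Fontaine, Tanaka, Andersen and Espinoza (Chair of the Board); then Drummond and Sato (Lead Independent Director); then Takahashi, Okafor, Salazar and Kowalski (Non-Executive Director).
Among Fontaine, Tanaka, Andersen and Espinoza, by date first elected to the board (earlier first): Fontaine and Tanaka (13 Oct 1994) before Andersen and Espinoza (3 Mar 1998).
Among Fontaine and Tanaka, alphabetically by surname: Fontaine before Tanaka.
Among Andersen and Espinoza, alphabetically by surname: Andersen before Espinoza.
Drummond and Sato both have date first elected to the board 23 Aug 2018, so the next rule applies.
Among Drummond and Sato, alphabetically by surname: Drummond before Sato.
Among Takahashi, Okafor, Salazar and Kowalski, by date first elected to the board (earlier first): Takahashi (7 Nov 2010) before Okafor and Salazar (2 Feb 2011) before Kowalski (2 Feb 2017).
Among Okafor and Salazar, alphabetically by surname: Okafor before Salazar.
Order: Fontaine, Tanaka, Andersen, Espinoza, Drummond, Sato, Takahashi, Okafor, Salazar, Kowalski.

Andersen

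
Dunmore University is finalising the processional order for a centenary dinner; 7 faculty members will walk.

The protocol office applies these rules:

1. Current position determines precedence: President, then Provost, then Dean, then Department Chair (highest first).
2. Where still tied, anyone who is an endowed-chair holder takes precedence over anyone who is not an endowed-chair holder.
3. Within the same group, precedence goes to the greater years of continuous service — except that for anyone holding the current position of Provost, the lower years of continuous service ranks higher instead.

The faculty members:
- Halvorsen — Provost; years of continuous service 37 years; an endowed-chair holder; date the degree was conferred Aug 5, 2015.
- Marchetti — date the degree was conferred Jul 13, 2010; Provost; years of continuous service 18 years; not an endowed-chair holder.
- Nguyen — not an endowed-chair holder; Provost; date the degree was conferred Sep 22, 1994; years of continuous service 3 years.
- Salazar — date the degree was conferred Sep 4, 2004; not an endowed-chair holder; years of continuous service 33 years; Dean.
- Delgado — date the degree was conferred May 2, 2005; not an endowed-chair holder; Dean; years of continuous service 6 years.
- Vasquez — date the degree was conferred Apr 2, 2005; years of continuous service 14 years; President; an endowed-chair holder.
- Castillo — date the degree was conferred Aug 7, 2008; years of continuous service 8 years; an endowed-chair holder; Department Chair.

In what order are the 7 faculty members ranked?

By current position: Vasquez (President); then Halvorsen, Nguyen and Marchetti (Provost); then Salazar and Delgado (Dean); then Castillo (Department Chair).
Among Halvorsen, Nguyen and Marchetti, an endowed-chair holder before not an endowed-chair holder: Halvorsen (an endowed-chair holder) before Nguyen and Marchetti (not an endowed-chair holder).
Among Nguyen and Marchetti, by years of continuous service (lower first) (reversed rule for this group): Nguyen (3 years) before Marchetti (18 years).
Salazar and Delgado are each not an endowed-chair holder, so the next rule applies.
Among Salazar and Delgado, by years of continuous service (higher first): Salazar (33 years) before Delgado (6 years).
Full order: Vasquez, Halvorsen, Nguyen, Marchetti, Salazar, Delgado, Castillo.

Vasquez, Halvorsen, Nguyen, Marchetti, Salazar, Delgado, Castillo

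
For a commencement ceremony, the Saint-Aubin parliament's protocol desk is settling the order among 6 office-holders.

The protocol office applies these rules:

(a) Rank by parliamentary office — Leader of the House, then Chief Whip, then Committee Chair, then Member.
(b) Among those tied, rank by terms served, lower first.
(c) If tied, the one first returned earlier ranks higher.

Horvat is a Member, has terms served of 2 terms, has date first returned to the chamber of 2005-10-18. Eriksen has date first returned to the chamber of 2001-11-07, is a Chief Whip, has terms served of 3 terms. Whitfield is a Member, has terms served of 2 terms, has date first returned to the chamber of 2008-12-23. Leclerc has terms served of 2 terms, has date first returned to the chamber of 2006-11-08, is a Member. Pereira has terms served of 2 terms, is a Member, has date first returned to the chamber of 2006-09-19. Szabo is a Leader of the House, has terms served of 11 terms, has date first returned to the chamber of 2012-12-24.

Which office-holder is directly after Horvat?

By parliamentary office: Szabo (Leader of the House); then Eriksen (Chief Whip); then Horvat, Pereira, Leclerc and Whitfield (Member).
Horvat, Pereira, Leclerc and Whitfield all have terms served 2 terms, so the next rule applies.
Among Horvat, Pereira, Leclerc and Whitfield, by date first returned to the chamber (earlier first): Horvat (2005-10-18) before Pereira (2006-09-19) before Leclerc (2006-11-08) before Whitfield (2008-12-23).
Order: Szabo, Eriksen, Horvat, Pereira, Leclerc, Whitfield.

Pereira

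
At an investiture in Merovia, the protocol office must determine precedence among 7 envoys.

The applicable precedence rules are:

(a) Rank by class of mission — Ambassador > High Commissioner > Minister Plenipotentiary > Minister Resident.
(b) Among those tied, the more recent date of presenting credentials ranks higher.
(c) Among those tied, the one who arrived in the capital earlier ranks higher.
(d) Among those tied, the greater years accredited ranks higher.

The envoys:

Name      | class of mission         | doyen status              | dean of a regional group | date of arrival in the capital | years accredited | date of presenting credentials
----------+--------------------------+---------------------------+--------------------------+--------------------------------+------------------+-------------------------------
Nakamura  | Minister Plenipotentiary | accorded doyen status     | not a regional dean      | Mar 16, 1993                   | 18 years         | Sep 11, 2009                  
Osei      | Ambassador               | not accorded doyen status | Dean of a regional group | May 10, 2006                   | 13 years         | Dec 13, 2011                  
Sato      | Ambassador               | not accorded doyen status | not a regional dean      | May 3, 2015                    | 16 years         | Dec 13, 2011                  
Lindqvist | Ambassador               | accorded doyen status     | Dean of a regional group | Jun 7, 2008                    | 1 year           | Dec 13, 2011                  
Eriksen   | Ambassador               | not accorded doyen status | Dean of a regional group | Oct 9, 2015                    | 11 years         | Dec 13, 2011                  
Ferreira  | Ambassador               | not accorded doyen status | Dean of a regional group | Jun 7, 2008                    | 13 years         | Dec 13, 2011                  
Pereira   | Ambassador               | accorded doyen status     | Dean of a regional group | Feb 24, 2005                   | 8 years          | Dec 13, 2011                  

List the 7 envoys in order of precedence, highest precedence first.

Pereira, Osei, Ferreira, Lindqvist, Sato, Eriksen, Nakamura

By class of mission: Pereira, Osei, Ferreira, Lindqvist, Sato and Eriksen (Ambassador); then Nakamura (Minister Plenipotentiary).
Pereira, Osei, Ferreira, Lindqvist, Sato and Eriksen all have date of presenting credentials Dec 13, 2011, so the next rule applies.
Among Pereira, Osei, Ferreira, Lindqvist, Sato and Eriksen, by date of arrival in the capital (earlier first): Pereira (Feb 24, 2005) before Osei (May 10, 2006) before Ferreira and Lindqvist (Jun 7, 2008) before Sato (May 3, 2015) before Eriksen (Oct 9, 2015).
Among Ferreira and Lindqvist, by years accredited (higher first): Ferreira (13 years) before Lindqvist (1 year).
Full order: Pereira, Osei, Ferreira, Lindqvist, Sato, Eriksen, Nakamura.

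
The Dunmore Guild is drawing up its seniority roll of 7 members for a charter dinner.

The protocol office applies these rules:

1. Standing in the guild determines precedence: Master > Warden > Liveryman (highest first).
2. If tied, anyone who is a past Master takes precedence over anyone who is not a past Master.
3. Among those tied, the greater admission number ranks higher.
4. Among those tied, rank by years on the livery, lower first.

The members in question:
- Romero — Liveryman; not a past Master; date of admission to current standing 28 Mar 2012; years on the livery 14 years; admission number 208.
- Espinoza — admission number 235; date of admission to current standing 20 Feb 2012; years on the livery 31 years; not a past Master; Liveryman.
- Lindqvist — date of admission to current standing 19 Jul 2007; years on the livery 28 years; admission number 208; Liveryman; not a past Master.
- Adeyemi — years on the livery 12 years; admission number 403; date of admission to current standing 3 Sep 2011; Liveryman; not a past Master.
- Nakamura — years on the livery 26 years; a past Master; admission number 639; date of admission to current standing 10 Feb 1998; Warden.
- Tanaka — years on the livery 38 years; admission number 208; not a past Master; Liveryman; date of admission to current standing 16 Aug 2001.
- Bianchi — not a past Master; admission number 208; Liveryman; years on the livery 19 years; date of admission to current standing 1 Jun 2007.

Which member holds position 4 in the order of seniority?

By standing in the guild: Nakamura (Warden); then Adeyemi, Espinoza, Romero, Bianchi, Lindqvist and Tanaka (Liveryman).
Adeyemi, Espinoza, Romero, Bianchi, Lindqvist and Tanaka are each not a past Master, so the next rule applies.
Among Adeyemi, Espinoza, Romero, Bianchi, Lindqvist and Tanaka, by admission number (higher first): Adeyemi (403) before Espinoza (235) before Romero, Bianchi, Lindqvist and Tanaka (208).
Among Romero, Bianchi, Lindqvist and Tanaka, by years on the livery (lower first): Romero (14 years) before Bianchi (19 years) before Lindqvist (28 years) before Tanaka (38 years).
Order: Nakamura, Adeyemi, Espinoza, Romero, Bianchi, Lindqvist, Tanaka.

Romero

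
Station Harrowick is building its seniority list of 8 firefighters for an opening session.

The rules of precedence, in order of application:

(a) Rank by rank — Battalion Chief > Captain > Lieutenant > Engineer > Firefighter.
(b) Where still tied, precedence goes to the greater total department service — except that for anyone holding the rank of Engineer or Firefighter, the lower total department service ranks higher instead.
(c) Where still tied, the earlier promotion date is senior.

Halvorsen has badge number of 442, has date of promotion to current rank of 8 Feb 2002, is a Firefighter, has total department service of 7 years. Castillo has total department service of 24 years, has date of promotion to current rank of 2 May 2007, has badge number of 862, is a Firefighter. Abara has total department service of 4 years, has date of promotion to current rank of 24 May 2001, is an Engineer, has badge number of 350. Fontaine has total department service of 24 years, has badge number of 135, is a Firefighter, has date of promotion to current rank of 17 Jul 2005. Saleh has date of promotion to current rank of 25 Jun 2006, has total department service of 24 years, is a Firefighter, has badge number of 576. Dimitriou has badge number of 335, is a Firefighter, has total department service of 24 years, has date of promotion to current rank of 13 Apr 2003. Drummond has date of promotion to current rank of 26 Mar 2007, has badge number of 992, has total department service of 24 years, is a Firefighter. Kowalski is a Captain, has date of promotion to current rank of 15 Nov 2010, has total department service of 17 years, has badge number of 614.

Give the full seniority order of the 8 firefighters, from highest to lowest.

Kowalski, Abara, Halvorsen, Dimitriou, Fontaine, Saleh, Drummond, Castillo

By rank: Kowalski (Captain); then Abara (Engineer); then Halvorsen, Dimitriou, Fontaine, Saleh, Drummond and Castillo (Firefighter).
Among Halvorsen, Dimitriou, Fontaine, Saleh, Drummond and Castillo, by total department service (lower first) (reversed rule for this group): Halvorsen (7 years) before Dimitriou, Fontaine, Saleh, Drummond and Castillo (24 years).
Among Dimitriou, Fontaine, Saleh, Drummond and Castillo, by date of promotion to current rank (earlier first): Dimitriou (13 Apr 2003) before Fontaine (17 Jul 2005) before Saleh (25 Jun 2006) before Drummond (26 Mar 2007) before Castillo (2 May 2007).
Full order: Kowalski, Abara, Halvorsen, Dimitriou, Fontaine, Saleh, Drummond, Castillo.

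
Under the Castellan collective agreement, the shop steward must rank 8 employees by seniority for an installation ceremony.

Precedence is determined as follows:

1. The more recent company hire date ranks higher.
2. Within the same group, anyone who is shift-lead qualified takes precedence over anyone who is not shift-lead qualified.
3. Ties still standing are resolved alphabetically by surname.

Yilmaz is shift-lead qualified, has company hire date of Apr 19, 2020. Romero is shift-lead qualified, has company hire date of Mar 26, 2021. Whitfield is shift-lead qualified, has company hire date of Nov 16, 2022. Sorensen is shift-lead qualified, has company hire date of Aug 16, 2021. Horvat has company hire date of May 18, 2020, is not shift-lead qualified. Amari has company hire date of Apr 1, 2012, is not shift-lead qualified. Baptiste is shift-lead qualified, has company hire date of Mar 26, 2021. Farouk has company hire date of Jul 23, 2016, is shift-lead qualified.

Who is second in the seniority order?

Sorensen

By company hire date (later first): Whitfield (Nov 16, 2022); then Sorensen (Aug 16, 2021); then Baptiste and Romero (both Mar 26, 2021); then Horvat (May 18, 2020); then Yilmaz (Apr 19, 2020); then Farouk (Jul 23, 2016); then Amari (Apr 1, 2012).
Baptiste and Romero are each shift-lead qualified, so the next rule applies.
Among Baptiste and Romero, alphabetically by surname: Baptiste before Romero.
Order: Whitfield, Sorensen, Baptiste, Romero, Horvat, Yilmaz, Farouk, Amari.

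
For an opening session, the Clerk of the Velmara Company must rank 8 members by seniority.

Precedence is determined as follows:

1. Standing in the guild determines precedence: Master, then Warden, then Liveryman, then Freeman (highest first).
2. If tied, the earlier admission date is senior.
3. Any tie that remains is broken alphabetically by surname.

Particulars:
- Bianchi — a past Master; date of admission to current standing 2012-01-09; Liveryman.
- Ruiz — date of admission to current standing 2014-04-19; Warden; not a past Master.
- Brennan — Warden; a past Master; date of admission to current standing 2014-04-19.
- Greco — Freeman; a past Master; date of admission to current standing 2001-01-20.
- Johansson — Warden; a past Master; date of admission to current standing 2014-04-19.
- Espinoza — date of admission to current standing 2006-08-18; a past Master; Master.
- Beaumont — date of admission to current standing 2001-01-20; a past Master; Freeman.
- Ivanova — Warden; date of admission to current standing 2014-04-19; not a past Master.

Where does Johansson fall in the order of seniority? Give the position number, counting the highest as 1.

4

By standing in the guild: Espinoza (Master); then Brennan, Ivanova, Johansson and Ruiz (Warden); then Bianchi (Liveryman); then Beaumont and Greco (Freeman).
Brennan, Ivanova, Johansson and Ruiz all have date of admission to current standing 2014-04-19, so the next rule applies.
Among Brennan, Ivanova, Johansson and Ruiz, alphabetically by surname: Brennan before Ivanova before Johansson before Ruiz.
Beaumont and Greco both have date of admission to current standing 2001-01-20, so the next rule applies.
Among Beaumont and Greco, alphabetically by surname: Beaumont before Greco.
Order: Espinoza, Brennan, Ivanova, Johansson, Ruiz, Bianchi, Beaumont, Greco. So position 4.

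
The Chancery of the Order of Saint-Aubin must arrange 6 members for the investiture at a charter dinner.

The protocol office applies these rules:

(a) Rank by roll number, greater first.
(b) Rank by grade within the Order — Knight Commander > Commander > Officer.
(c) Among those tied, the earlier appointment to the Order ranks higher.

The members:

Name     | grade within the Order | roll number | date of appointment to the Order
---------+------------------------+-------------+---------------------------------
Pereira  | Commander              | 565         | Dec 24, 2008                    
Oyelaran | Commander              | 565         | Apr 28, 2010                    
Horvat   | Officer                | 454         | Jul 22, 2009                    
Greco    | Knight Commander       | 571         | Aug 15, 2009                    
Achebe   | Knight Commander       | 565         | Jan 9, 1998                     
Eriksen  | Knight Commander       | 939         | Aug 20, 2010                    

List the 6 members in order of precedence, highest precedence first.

By roll number (higher first): Eriksen (939); then Greco (571); then Achebe, Pereira and Oyelaran (each 565); then Horvat (454).
Among Achebe, Pereira and Oyelaran, by grade within the Order: Achebe (Knight Commander) before Pereira and Oyelaran (Commander).
Among Pereira and Oyelaran, by date of appointment to the Order (earlier first): Pereira (Dec 24, 2008) before Oyelaran (Apr 28, 2010).
Full order: Eriksen, Greco, Achebe, Pereira, Oyelaran, Horvat.

Eriksen, Greco, Achebe, Pereira, Oyelaran, Horvat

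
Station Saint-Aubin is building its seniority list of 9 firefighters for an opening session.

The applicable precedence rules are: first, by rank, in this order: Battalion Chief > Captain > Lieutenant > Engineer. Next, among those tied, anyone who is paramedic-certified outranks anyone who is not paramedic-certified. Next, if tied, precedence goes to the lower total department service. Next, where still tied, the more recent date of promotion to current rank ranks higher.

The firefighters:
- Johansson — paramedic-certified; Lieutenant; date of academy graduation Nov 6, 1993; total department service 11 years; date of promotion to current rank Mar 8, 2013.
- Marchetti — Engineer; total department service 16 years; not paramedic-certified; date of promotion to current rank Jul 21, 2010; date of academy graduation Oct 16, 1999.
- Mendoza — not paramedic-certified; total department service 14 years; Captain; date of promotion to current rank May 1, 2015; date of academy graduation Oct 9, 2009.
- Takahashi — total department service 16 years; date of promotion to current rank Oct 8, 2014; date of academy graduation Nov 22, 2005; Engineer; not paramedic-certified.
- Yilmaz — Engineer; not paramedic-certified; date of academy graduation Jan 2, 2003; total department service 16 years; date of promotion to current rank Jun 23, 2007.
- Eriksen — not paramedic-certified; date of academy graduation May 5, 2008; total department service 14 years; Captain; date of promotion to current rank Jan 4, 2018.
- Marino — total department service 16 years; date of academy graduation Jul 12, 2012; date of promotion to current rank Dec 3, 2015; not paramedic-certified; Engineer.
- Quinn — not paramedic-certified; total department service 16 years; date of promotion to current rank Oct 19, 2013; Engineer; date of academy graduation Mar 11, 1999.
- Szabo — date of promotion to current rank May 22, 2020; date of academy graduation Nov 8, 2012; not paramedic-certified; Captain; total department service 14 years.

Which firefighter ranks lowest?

By rank: Szabo, Eriksen and Mendoza (Captain); then Johansson (Lieutenant); then Marino, Takahashi, Quinn, Marchetti and Yilmaz (Engineer).
Szabo, Eriksen and Mendoza are each not paramedic-certified, so the next rule applies.
Szabo, Eriksen and Mendoza all have total department service 14 years, so the next rule applies.
Among Szabo, Eriksen and Mendoza, by date of promotion to current rank (later first): Szabo (May 22, 2020) before Eriksen (Jan 4, 2018) before Mendoza (May 1, 2015).
Marino, Takahashi, Quinn, Marchetti and Yilmaz are each not paramedic-certified, so the next rule applies.
Marino, Takahashi, Quinn, Marchetti and Yilmaz all have total department service 16 years, so the next rule applies.
Among Marino, Takahashi, Quinn, Marchetti and Yilmaz, by date of promotion to current rank (later first): Marino (Dec 3, 2015) before Takahashi (Oct 8, 2014) before Quinn (Oct 19, 2013) before Marchetti (Jul 21, 2010) before Yilmaz (Jun 23, 2007).
Order: Szabo, Eriksen, Mendoza, Johansson, Marino, Takahashi, Quinn, Marchetti, Yilmaz.

Yilmaz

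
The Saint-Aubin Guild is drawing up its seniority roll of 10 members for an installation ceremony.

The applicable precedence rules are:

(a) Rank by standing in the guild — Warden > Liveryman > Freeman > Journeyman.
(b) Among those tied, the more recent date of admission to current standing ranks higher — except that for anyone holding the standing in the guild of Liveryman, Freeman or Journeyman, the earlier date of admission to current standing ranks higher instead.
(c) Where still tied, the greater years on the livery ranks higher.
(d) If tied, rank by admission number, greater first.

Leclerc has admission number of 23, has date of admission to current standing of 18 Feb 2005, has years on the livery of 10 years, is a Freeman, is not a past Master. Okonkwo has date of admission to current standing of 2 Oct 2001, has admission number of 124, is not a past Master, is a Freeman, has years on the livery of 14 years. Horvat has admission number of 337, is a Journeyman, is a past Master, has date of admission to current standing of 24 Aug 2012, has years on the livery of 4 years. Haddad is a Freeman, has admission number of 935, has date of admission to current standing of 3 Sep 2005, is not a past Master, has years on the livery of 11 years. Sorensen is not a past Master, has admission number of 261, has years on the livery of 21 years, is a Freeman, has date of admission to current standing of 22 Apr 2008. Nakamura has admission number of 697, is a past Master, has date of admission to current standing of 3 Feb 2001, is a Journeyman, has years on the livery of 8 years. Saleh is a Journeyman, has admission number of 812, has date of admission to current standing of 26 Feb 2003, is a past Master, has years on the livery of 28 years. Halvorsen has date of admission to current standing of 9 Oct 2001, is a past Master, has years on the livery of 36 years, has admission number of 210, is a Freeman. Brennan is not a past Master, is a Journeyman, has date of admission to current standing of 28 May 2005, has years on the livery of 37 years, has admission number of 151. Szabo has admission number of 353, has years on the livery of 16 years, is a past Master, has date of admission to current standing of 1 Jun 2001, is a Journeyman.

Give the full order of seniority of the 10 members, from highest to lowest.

Okonkwo, Halvorsen, Leclerc, Haddad, Sorensen, Nakamura, Szabo, Saleh, Brennan, Horvat

By standing in the guild: Okonkwo, Halvorsen, Leclerc, Haddad and Sorensen (Freeman); then Nakamura, Szabo, Saleh, Brennan and Horvat (Journeyman).
Among Okonkwo, Halvorsen, Leclerc, Haddad and Sorensen, by date of admission to current standing (earlier first) (reversed rule for this group): Okonkwo (2 Oct 2001) before Halvorsen (9 Oct 2001) before Leclerc (18 Feb 2005) before Haddad (3 Sep 2005) before Sorensen (22 Apr 2008).
Among Nakamura, Szabo, Saleh, Brennan and Horvat, by date of admission to current standing (earlier first) (reversed rule for this group): Nakamura (3 Feb 2001) before Szabo (1 Jun 2001) before Saleh (26 Feb 2003) before Brennan (28 May 2005) before Horvat (24 Aug 2012).
Full order: Okonkwo, Halvorsen, Leclerc, Haddad, Sorensen, Nakamura, Szabo, Saleh, Brennan, Horvat.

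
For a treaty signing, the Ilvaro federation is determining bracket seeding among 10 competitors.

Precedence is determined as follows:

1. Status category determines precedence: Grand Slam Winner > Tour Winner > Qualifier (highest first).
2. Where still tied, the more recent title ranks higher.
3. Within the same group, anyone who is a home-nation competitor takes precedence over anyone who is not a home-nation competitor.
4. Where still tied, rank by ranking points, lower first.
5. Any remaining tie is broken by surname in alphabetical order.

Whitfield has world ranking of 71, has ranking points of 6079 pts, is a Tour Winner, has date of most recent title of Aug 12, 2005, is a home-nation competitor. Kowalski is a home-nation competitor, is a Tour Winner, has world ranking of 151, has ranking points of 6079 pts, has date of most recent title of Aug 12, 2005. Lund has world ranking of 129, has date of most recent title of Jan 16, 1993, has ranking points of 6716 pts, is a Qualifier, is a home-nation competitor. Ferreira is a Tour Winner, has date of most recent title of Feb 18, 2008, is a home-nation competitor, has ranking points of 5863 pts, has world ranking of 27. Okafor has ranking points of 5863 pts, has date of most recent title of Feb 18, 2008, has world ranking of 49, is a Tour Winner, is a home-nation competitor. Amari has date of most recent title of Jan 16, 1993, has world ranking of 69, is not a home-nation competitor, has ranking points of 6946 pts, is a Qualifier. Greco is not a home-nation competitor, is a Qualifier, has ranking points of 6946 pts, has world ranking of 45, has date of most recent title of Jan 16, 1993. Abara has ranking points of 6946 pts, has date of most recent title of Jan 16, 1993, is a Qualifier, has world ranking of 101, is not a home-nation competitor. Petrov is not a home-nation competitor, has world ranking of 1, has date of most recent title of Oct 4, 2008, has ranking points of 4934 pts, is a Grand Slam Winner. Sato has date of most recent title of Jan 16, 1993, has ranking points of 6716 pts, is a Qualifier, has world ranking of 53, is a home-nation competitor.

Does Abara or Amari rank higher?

By status category: Petrov (Grand Slam Winner); then Ferreira, Okafor, Kowalski and Whitfield (Tour Winner); then Lund, Sato, Abara, Amari and Greco (Qualifier).
Among Ferreira, Okafor, Kowalski and Whitfield, by date of most recent title (later first): Ferreira and Okafor (Feb 18, 2008) before Kowalski and Whitfield (Aug 12, 2005).
Ferreira and Okafor are each a home-nation competitor, so the next rule applies.
Ferreira and Okafor both have ranking points 5863 pts, so the next rule applies.
Among Ferreira and Okafor, alphabetically by surname: Ferreira before Okafor.
Kowalski and Whitfield are each a home-nation competitor, so the next rule applies.
Kowalski and Whitfield both have ranking points 6079 pts, so the next rule applies.
Among Kowalski and Whitfield, alphabetically by surname: Kowalski before Whitfield.
Lund, Sato, Abara, Amari and Greco all have date of most recent title Jan 16, 1993, so the next rule applies.
Among Lund, Sato, Abara, Amari and Greco, a home-nation competitor before not a home-nation competitor: Lund and Sato (a home-nation competitor) before Abara, Amari and Greco (not a home-nation competitor).
Lund and Sato both have ranking points 6716 pts, so the next rule applies.
Among Lund and Sato, alphabetically by surname: Lund before Sato.
Abara, Amari and Greco all have ranking points 6946 pts, so the next rule applies.
Among Abara, Amari and Greco, alphabetically by surname: Abara before Amari before Greco.
So Abara takes precedence.

Abara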